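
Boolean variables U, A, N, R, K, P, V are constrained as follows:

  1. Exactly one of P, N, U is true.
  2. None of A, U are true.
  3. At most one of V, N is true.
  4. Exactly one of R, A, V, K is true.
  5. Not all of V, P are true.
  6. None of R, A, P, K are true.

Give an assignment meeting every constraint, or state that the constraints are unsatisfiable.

Case U = True:
  Constraint (2) is violated (U=T) — contradiction.
Case U = False:
  (2) forces A = False.
  (6) forces R = False.
  (6) forces P = False.
  (1) with P=F, U=F forces N = True.
  (3) with N=T forces V = False.
  (4) with R=F, A=F, V=F forces K = True.
  Constraint (6) is violated (K=T) — contradiction.
Both cases fail — unsatisfiable.

Unsatisfiable — no assignment works.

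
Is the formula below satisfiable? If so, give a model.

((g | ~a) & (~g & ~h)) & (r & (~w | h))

r = True, h = False, g = False, w = False, a = False

  (g | ~a) & (~g & ~h) = True
    g | ~a = True
      ~a = True
    ~g & ~h = True
      ~g = True
      ~h = True
  r & (~w | h) = True
    ~w | h = True
      ~w = True
Both conjuncts True, so the formula holds.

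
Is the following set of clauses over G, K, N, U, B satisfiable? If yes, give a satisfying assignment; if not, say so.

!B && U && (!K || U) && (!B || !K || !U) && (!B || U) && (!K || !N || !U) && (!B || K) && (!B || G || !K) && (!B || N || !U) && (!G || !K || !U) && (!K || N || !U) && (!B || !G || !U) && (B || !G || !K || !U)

Unit clause (!B) forces B = False.
Unit clause (U) forces U = True.
Set G = True.
  then (!G || !K || !U) forces K = False.
Set N = True.
All clauses satisfied.

G: True, K: False, N: True, U: True, B: False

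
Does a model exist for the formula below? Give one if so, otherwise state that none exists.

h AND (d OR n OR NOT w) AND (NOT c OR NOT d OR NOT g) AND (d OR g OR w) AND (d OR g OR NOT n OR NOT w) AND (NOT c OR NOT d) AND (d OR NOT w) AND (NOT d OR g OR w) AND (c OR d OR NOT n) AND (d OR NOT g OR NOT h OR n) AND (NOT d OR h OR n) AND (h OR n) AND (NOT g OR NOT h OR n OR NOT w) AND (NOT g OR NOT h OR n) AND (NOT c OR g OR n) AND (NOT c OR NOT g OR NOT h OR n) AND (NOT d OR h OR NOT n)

Unit clause (h) forces h = True.
Set w = False.
Try n = False:
  (NOT g OR NOT h OR n) forces g = False.
  (d OR g OR w) forces d = True.
  clause (NOT d OR g OR w) is falsified — backtrack.
So n = True.
Set c = True.
  then (NOT c OR NOT d) forces d = False.
  then (d OR g OR w) forces g = True.
All clauses satisfied.

w = False; n = True; h = True; c = True; g = True; d = False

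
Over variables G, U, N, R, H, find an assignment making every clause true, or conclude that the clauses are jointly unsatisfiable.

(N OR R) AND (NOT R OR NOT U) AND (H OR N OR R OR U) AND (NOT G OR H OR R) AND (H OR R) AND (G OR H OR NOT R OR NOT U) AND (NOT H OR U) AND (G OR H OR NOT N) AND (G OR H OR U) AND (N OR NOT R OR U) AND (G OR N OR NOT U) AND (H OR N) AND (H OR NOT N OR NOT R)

Set G = True.
Try U = False:
  (NOT H OR U) forces H = False.
  (NOT G OR H OR R) forces R = True.
  (N OR NOT R OR U) forces N = True.
  clause (H OR NOT N OR NOT R) is falsified — backtrack.
So U = True.
  then (NOT R OR NOT U) forces R = False.
  then (NOT G OR H OR R) forces H = True.
  then (N OR R) forces N = True.
All clauses satisfied.

G=T, U=T, N=T, R=F, H=T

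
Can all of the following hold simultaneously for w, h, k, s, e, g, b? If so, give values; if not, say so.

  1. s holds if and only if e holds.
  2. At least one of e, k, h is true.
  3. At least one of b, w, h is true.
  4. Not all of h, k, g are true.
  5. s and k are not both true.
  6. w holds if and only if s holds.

w: False; h: True; k: False; s: False; e: False; g: False; b: True

  (1) s=F, e=F — same ✓
  (2) {e, k, h}: 1 true — at least one ✓
  (3) {b, w, h}: 2 true — at least one ✓
  (4) {h, k, g}: 1/3 true — not all ✓
  (5) s=F, k=F — not both ✓
  (6) w=F, s=F — same ✓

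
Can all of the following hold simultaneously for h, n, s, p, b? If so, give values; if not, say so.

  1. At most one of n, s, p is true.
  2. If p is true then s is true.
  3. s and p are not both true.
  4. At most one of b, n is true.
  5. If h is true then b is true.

h=F; n=F; s=F; p=F; b=F

  (1) {n, s, p}: 0 true — at most one ✓
  (2) p=F ⇒ s: vacuous ✓
  (3) s=F, p=F — not both ✓
  (4) {b, n}: 0 true — at most one ✓
  (5) h=F ⇒ b: vacuous ✓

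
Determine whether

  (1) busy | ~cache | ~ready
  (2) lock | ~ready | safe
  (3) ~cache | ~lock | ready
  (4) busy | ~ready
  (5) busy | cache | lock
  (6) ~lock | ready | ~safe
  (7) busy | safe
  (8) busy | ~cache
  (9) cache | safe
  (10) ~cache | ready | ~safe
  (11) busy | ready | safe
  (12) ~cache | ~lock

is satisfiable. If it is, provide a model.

Set cache = False.
  then (cache | safe) forces safe = True.
Set lock = False.
  then (busy | cache | lock) forces busy = True.
Set ready = True.
All clauses satisfied.

cache=F, lock=F, ready=T, busy=T, safe=T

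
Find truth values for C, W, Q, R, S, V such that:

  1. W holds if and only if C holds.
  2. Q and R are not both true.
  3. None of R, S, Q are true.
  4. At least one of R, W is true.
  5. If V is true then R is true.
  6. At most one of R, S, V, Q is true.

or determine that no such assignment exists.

C = True; W = True; Q = False; R = False; S = False; V = False

  (1) W=T, C=T — same ✓
  (2) Q=F, R=F — not both ✓
  (3) {R, S, Q}: 0 true — none ✓
  (4) {R, W}: 1 true — at least one ✓
  (5) V=F ⇒ R: vacuous ✓
  (6) {R, S, V, Q}: 0 true — at most one ✓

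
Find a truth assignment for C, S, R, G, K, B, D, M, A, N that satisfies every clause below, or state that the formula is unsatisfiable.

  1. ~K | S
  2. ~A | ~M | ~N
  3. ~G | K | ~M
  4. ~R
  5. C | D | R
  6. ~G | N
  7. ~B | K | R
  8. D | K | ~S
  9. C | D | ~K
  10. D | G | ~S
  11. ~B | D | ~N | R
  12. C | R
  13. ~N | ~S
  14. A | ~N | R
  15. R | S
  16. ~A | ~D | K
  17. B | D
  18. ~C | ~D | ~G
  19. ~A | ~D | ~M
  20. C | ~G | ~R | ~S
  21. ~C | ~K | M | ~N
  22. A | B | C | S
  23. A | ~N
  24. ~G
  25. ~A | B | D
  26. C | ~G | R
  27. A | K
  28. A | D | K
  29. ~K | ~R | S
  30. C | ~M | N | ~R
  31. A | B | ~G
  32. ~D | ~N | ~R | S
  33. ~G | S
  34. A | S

C = True; S = True; R = False; G = False; K = True; B = True; D = True; M = False; A = True; N = False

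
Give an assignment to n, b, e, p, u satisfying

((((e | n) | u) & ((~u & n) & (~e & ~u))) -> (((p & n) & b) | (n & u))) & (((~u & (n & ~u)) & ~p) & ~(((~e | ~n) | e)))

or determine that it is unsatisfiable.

No satisfying assignment exists.

The conjunct ~(((~e | ~n) | e)) is unsatisfiable on its own:
  n=F, e=F: evaluates to False.
  n=F, e=T: evaluates to False.
  n=T, e=F: evaluates to False.
  n=T, e=T: evaluates to False.
So the whole conjunction is unsatisfiable.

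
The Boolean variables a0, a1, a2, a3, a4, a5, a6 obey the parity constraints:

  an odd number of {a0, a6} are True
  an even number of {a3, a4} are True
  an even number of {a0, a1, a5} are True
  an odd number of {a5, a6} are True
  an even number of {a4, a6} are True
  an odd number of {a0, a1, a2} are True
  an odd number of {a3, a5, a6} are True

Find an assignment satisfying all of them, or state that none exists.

a0: True, a1: False, a2: False, a3: False, a4: False, a5: True, a6: False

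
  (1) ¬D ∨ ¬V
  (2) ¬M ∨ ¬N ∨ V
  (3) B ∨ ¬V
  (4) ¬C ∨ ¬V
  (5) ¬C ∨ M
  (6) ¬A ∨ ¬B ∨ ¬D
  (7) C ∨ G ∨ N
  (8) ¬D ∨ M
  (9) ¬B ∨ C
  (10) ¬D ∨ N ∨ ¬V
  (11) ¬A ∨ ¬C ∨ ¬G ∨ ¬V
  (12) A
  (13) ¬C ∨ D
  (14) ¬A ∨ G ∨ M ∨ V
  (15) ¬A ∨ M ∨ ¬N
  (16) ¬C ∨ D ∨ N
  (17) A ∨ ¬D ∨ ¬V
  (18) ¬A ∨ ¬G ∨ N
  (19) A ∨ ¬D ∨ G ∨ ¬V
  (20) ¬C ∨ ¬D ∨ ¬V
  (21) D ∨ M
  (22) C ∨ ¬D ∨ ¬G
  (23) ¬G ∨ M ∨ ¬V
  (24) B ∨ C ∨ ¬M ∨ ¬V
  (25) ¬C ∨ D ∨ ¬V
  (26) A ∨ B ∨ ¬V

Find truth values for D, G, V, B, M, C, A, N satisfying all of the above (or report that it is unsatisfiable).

D = True, G = False, V = False, B = False, M = True, C = True, A = True, N = False

Unit clause (A) forces A = True.
Set D = True.
  then (¬D ∨ ¬V) forces V = False.
  then (¬A ∨ ¬B ∨ ¬D) forces B = False.
  then (¬D ∨ M) forces M = True.
  then (¬M ∨ ¬N ∨ V) forces N = False.
  then (¬A ∨ ¬G ∨ N) forces G = False.
  then (C ∨ G ∨ N) forces C = True.
All clauses satisfied.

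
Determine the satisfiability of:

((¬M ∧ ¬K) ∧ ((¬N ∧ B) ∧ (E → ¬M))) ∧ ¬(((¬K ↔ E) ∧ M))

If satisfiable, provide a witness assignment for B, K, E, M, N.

B=T, K=F, E=T, M=F, N=F

  (¬M ∧ ¬K) ∧ ((¬N ∧ B) ∧ (E → ¬M)) = True
    ¬M ∧ ¬K = True
      ¬M = True
      ¬K = True
    (¬N ∧ B) ∧ (E → ¬M) = True
      ¬N ∧ B = True
        ¬N = True
      E → ¬M = True
        ¬M = True
  ¬(((¬K ↔ E) ∧ M)) = True
    (¬K ↔ E) ∧ M = False
      ¬K ↔ E = True
        ¬K = True
Both conjuncts True, so the formula holds.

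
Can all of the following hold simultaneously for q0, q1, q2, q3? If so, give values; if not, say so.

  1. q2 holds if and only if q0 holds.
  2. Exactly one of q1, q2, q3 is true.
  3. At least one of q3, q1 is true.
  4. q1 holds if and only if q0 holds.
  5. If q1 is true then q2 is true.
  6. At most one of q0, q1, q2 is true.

q0=F; q1=F; q2=F; q3=T

  (1) q2=F, q0=F — same ✓
  (2) {q1, q2, q3}: 1 true — exactly one ✓
  (3) {q3, q1}: 1 true — at least one ✓
  (4) q1=F, q0=F — same ✓
  (5) q1=F ⇒ q2: vacuous ✓
  (6) {q0, q1, q2}: 0 true — at most one ✓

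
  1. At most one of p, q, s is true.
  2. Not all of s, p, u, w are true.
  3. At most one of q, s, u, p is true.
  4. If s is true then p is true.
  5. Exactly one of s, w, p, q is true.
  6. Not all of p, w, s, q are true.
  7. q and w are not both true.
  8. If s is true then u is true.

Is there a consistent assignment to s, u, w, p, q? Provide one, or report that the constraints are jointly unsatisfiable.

s = False; u = True; w = True; p = False; q = False

  (1) {p, q, s}: 0 true — at most one ✓
  (2) {s, p, u, w}: 2/4 true — not all ✓
  (3) {q, s, u, p}: 1 true — at most one ✓
  (4) s=F ⇒ p: vacuous ✓
  (5) {s, w, p, q}: 1 true — exactly one ✓
  (6) {p, w, s, q}: 1/4 true — not all ✓
  (7) q=F, w=T — not both ✓
  (8) s=F ⇒ u: vacuous ✓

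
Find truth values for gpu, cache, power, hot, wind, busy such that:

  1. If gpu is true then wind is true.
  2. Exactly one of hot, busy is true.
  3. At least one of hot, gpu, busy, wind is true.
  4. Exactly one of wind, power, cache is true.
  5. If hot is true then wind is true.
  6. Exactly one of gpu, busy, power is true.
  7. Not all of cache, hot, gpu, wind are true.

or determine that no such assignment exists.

gpu = False, cache = True, power = False, hot = False, wind = False, busy = True

  (1) gpu=F ⇒ wind: vacuous ✓
  (2) {hot, busy}: 1 true — exactly one ✓
  (3) {hot, gpu, busy, wind}: 1 true — at least one ✓
  (4) {wind, power, cache}: 1 true — exactly one ✓
  (5) hot=F ⇒ wind: vacuous ✓
  (6) {gpu, busy, power}: 1 true — exactly one ✓
  (7) {cache, hot, gpu, wind}: 1/4 true — not all ✓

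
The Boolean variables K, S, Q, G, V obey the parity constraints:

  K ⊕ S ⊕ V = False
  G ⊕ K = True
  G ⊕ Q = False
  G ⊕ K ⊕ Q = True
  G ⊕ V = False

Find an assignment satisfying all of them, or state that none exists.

K = True; S = True; Q = False; G = False; V = False

K ⊕ S ⊕ V = T ⊕ T ⊕ F = False ✓
G ⊕ K = F ⊕ T = True ✓
G ⊕ Q = F ⊕ F = False ✓
G ⊕ K ⊕ Q = F ⊕ T ⊕ F = True ✓
G ⊕ V = F ⊕ F = False ✓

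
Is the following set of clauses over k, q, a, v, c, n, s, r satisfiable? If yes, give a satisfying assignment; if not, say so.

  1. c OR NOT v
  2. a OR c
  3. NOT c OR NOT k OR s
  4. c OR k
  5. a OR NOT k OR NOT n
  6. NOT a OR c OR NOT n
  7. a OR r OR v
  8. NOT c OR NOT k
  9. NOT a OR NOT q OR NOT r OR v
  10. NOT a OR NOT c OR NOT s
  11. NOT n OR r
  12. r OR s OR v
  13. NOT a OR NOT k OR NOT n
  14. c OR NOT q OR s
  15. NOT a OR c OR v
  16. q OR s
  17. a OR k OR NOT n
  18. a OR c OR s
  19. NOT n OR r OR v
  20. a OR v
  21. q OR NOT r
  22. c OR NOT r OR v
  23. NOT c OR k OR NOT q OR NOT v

k=F, q=F, a=F, v=T, c=T, n=F, s=T, r=F

Set k = False.
  then (c OR k) forces c = True.
Try q = True:
  (NOT c OR k OR NOT q OR NOT v) forces v = False.
  (a OR v) forces a = True.
  (NOT a OR NOT q OR NOT r OR v) forces r = False.
  (NOT a OR NOT c OR NOT s) forces s = False.
  clause (r OR s OR v) is falsified — backtrack.
So q = False.
  then (q OR s) forces s = True.
  then (q OR NOT r) forces r = False.
  then (NOT a OR NOT c OR NOT s) forces a = False.
  then (NOT n OR r) forces n = False.
  then (a OR v) forces v = True.
All clauses satisfied.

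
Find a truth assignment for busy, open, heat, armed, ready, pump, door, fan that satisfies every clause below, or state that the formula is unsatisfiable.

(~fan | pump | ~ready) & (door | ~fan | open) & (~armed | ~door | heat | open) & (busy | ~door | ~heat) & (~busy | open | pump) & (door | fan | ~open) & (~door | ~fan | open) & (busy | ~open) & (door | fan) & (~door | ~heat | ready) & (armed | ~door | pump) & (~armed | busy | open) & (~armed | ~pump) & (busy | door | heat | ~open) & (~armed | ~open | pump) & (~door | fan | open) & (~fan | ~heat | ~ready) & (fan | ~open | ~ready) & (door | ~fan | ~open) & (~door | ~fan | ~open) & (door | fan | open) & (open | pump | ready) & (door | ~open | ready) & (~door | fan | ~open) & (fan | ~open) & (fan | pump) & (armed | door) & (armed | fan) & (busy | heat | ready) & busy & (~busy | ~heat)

Unsatisfiable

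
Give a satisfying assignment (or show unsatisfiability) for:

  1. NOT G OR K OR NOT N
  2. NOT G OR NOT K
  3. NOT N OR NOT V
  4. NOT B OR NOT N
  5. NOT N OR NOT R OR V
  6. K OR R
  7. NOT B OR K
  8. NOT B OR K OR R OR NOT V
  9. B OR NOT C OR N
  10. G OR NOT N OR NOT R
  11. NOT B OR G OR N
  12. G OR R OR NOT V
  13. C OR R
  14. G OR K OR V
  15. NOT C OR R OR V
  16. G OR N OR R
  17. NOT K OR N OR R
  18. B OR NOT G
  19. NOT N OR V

K = True; C = False; G = False; B = False; N = False; V = True; R = True

Set K = True.
  then (NOT G OR NOT K) forces G = False.
Set C = False.
  then (C OR R) forces R = True.
  then (G OR NOT N OR NOT R) forces N = False.
  then (NOT B OR G OR N) forces B = False.
Set V = True.
All clauses satisfied.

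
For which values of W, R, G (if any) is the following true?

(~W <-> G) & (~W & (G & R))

W = False, R = True, G = True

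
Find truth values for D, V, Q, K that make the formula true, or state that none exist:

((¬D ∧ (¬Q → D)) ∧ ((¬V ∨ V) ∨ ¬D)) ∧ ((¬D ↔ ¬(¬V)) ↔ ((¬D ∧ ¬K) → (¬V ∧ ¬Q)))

D = False; V = True; Q = True; K = True

  (¬D ∧ (¬Q → D)) ∧ ((¬V ∨ V) ∨ ¬D) = True
    ¬D ∧ (¬Q → D) = True
      ¬D = True
      ¬Q → D = True
        ¬Q = False
    (¬V ∨ V) ∨ ¬D = True
      ¬V ∨ V = True
        ¬V = False
      ¬D = True
  (¬D ↔ ¬(¬V)) ↔ ((¬D ∧ ¬K) → (¬V ∧ ¬Q)) = True
    ¬D ↔ ¬(¬V) = True
      ¬D = True
      ¬(¬V) = True
        ¬V = False
    (¬D ∧ ¬K) → (¬V ∧ ¬Q) = True
      ¬D ∧ ¬K = False
        ¬D = True
        ¬K = False
      ¬V ∧ ¬Q = False
        ¬V = False
        ¬Q = False
Both conjuncts True, so the formula holds.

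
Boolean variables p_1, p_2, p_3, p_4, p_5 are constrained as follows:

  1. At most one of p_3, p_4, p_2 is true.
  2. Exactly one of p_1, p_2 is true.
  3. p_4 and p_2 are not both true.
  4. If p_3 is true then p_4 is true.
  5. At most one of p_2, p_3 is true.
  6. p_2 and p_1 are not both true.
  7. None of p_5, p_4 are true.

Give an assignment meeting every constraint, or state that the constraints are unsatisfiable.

p_1 = True, p_2 = False, p_3 = False, p_4 = False, p_5 = False

  (1) {p_3, p_4, p_2}: 0 true — at most one ✓
  (2) {p_1, p_2}: 1 true — exactly one ✓
  (3) p_4=F, p_2=F — not both ✓
  (4) p_3=F ⇒ p_4: vacuous ✓
  (5) {p_2, p_3}: 0 true — at most one ✓
  (6) p_2=F, p_1=T — not both ✓
  (7) {p_5, p_4}: 0 true — none ✓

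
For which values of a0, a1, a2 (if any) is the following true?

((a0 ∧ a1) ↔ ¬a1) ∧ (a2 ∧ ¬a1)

No satisfying assignment exists.

Case a1 = True: the conjunct ¬a1 is False.
Case a1 = False: the conjunct (a0 ∧ a1) ↔ ¬a1 becomes (a0 ∧ False) ↔ ¬False = False.
Both cases fail — unsatisfiable.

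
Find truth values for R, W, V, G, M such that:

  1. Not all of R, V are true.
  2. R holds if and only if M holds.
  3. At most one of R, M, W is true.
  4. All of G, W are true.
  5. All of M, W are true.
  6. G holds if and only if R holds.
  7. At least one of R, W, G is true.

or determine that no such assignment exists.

Unsatisfiable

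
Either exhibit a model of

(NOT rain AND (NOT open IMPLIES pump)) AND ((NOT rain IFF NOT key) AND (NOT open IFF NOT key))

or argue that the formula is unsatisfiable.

open: False, key: False, pump: True, rain: False

  NOT rain AND (NOT open IMPLIES pump) = True
    NOT rain = True
    NOT open IMPLIES pump = True
      NOT open = True
  (NOT rain IFF NOT key) AND (NOT open IFF NOT key) = True
    NOT rain IFF NOT key = True
      NOT rain = True
      NOT key = True
    NOT open IFF NOT key = True
      NOT open = True
      NOT key = True
Both conjuncts True, so the formula holds.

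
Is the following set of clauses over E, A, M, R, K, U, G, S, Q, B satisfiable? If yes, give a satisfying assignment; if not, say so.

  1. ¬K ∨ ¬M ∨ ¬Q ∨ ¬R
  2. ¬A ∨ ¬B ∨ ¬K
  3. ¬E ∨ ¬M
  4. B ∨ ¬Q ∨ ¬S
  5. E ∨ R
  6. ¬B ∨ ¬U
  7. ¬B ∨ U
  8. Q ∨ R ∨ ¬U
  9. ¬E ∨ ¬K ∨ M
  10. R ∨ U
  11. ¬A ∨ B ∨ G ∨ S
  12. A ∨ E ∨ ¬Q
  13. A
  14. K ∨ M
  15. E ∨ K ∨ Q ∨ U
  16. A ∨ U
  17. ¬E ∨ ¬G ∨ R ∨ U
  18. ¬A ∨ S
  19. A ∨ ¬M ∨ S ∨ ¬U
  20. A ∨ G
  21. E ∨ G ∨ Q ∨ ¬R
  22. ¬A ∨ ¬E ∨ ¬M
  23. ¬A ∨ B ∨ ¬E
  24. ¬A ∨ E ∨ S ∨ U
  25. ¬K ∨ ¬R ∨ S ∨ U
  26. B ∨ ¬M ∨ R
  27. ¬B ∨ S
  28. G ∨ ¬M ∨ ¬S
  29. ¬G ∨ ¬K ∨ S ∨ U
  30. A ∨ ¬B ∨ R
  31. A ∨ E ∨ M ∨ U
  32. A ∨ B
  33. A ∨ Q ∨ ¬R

E=F; A=T; M=T; R=T; K=T; U=F; G=T; S=T; Q=F; B=F

Unit clause (A) forces A = True.
In (¬A ∨ S) only S is left, so S = True.
Try E = True:
  (¬E ∨ ¬M) forces M = False.
  (¬E ∨ ¬K ∨ M) forces K = False.
  clause (K ∨ M) is falsified — backtrack.
So E = False.
  then (E ∨ R) forces R = True.
Set M = True.
  then (G ∨ ¬M ∨ ¬S) forces G = True.
Set K = True.
  then (¬K ∨ ¬M ∨ ¬Q ∨ ¬R) forces Q = False.
  then (¬A ∨ ¬B ∨ ¬K) forces B = False.
Set U = False.
All clauses satisfied.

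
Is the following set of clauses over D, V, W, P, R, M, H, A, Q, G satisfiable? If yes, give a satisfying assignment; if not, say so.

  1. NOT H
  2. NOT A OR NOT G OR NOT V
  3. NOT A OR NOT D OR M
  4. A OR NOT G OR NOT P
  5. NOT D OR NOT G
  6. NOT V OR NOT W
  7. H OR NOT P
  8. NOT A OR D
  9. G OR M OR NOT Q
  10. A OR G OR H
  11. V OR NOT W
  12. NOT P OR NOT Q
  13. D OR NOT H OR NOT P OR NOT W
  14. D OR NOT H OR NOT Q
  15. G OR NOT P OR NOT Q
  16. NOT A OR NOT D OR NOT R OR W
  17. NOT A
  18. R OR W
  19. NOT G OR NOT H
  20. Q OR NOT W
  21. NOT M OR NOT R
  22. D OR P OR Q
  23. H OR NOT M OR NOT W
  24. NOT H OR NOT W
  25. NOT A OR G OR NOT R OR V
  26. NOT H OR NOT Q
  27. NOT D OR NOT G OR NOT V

Unit clause (NOT H) forces H = False.
In (H OR NOT P) only NOT P is left, so P = False.
Unit clause (NOT A) forces A = False.
In (A OR G OR H) only G is left, so G = True.
In (NOT D OR NOT G) only NOT D is left, so D = False.
In (D OR P OR Q) only Q is left, so Q = True.
Set V = True.
  then (NOT V OR NOT W) forces W = False.
  then (R OR W) forces R = True.
  then (NOT M OR NOT R) forces M = False.
All clauses satisfied.

D=F, V=T, W=F, P=F, R=T, M=F, H=F, A=F, Q=T, G=T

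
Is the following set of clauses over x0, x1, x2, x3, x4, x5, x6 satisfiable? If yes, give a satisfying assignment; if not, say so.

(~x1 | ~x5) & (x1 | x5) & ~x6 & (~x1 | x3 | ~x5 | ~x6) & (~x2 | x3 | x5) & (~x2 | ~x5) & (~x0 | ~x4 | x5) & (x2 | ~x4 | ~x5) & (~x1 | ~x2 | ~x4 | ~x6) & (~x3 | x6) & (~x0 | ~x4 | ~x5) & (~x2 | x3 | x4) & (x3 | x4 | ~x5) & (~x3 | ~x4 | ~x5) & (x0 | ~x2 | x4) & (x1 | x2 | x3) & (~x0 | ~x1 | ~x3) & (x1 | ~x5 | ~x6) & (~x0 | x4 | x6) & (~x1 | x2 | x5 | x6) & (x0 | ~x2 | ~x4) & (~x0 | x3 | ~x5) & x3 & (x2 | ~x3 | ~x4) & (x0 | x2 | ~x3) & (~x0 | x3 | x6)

Unsatisfiable

Case x3 = True:
  (~x6) forces x6 = False.
  Clause (~x3 | x6) is falsified — contradiction.
Case x3 = False:
  Clause (x3) is falsified — contradiction.
Both cases fail, so the formula is unsatisfiable.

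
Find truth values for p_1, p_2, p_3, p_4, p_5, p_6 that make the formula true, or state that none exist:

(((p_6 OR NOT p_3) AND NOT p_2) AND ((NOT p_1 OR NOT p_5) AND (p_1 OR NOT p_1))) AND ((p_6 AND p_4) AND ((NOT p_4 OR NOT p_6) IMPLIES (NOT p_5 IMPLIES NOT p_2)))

p_1 = True, p_2 = False, p_3 = False, p_4 = True, p_5 = False, p_6 = True

  ((p_6 OR NOT p_3) AND NOT p_2) AND ((NOT p_1 OR NOT p_5) AND (p_1 OR NOT p_1)) = True
    (p_6 OR NOT p_3) AND NOT p_2 = True
      p_6 OR NOT p_3 = True
        NOT p_3 = True
      NOT p_2 = True
    (NOT p_1 OR NOT p_5) AND (p_1 OR NOT p_1) = True
      NOT p_1 OR NOT p_5 = True
        NOT p_1 = False
        NOT p_5 = True
      p_1 OR NOT p_1 = True
        NOT p_1 = False
  (p_6 AND p_4) AND ((NOT p_4 OR NOT p_6) IMPLIES (NOT p_5 IMPLIES NOT p_2)) = True
    p_6 AND p_4 = True
    (NOT p_4 OR NOT p_6) IMPLIES (NOT p_5 IMPLIES NOT p_2) = True
      NOT p_4 OR NOT p_6 = False
        NOT p_4 = False
        NOT p_6 = False
      NOT p_5 IMPLIES NOT p_2 = True
        NOT p_5 = True
        NOT p_2 = True
Both conjuncts True, so the formula holds.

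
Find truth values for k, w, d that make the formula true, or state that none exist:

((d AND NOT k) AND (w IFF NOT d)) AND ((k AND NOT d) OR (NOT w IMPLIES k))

Case k = True: the conjunct NOT k is False.
Case k = False: the formula simplifies to (d AND (w IFF NOT d)) AND w.
  w = True: simplifies to d AND NOT d.
    d = True: the conjunct NOT d is False.
    d = False: the conjunct d is False.
  w = False: the conjunct w is False.
Both cases fail — unsatisfiable.

No satisfying assignment exists.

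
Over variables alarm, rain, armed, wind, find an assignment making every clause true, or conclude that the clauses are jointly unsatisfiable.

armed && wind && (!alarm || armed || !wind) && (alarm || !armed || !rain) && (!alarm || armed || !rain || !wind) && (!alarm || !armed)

alarm=F; rain=F; armed=T; wind=T

Unit clause (armed) forces armed = True.
Unit clause (wind) forces wind = True.
In (!alarm || !armed) only !alarm is left, so alarm = False.
In (alarm || !armed || !rain) only !rain is left, so rain = False.
All clauses satisfied.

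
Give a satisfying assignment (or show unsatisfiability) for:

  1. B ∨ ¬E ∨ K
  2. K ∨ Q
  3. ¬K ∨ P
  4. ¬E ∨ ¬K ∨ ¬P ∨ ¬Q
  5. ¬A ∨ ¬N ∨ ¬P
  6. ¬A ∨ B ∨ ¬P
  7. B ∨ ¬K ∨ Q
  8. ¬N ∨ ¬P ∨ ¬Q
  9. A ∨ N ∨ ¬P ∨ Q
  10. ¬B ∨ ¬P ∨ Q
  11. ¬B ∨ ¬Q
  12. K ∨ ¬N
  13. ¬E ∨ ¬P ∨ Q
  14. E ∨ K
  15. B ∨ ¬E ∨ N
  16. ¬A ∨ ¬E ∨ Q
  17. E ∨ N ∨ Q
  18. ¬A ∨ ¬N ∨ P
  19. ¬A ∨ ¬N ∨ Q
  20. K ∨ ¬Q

P = True, A = False, K = True, N = False, B = False, E = False, Q = True

Try P = False:
  (¬K ∨ P) forces K = False.
  (K ∨ Q) forces Q = True.
  clause (K ∨ ¬Q) is falsified — backtrack.
So P = True.
Try A = True:
  (¬A ∨ ¬N ∨ ¬P) forces N = False.
  (¬A ∨ B ∨ ¬P) forces B = True.
  (¬B ∨ ¬P ∨ Q) forces Q = True.
  clause (¬B ∨ ¬Q) is falsified — backtrack.
So A = False.
Set K = True.
Set N = False.
  then (A ∨ N ∨ ¬P ∨ Q) forces Q = True.
  then (¬B ∨ ¬Q) forces B = False.
  then (B ∨ ¬E ∨ N) forces E = False.
All clauses satisfied.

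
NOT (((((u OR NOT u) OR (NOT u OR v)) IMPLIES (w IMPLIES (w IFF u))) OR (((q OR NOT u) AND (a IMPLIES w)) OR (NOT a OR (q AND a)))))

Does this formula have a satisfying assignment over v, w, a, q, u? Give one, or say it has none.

The formula is unsatisfiable.

Case w = True: the formula simplifies to NOT (((((u OR NOT u) OR (NOT u OR v)) IMPLIES u) OR ((q OR NOT u) OR (NOT a OR (q AND a))))).
  u = True: this becomes NOT ((True OR (q OR (NOT a OR (q AND a))))) = False.
  u = False: this becomes NOT ((False OR True)) = False.
Case w = False: the formula becomes NOT ((True OR (((q OR NOT u) AND NOT a) OR (NOT a OR (q AND a))))) = False.
Both cases fail — unsatisfiable.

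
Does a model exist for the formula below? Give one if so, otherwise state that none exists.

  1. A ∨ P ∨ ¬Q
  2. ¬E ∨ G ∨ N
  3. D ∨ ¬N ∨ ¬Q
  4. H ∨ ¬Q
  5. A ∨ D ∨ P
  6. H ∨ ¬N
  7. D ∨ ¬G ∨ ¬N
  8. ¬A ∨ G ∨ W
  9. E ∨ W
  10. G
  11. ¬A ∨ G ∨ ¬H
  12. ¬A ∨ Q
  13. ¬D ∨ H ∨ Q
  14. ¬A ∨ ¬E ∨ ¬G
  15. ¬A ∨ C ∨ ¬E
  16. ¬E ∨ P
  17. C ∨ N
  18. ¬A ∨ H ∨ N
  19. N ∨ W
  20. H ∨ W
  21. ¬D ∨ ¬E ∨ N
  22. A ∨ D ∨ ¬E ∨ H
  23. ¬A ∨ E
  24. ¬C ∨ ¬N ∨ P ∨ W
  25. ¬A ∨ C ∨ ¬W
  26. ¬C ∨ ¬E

E=F, G=T, A=F, D=F, C=T, Q=T, W=T, H=T, N=F, P=T

Unit clause (G) forces G = True.
Set E = False.
  then (E ∨ W) forces W = True.
  then (¬A ∨ E) forces A = False.
Set D = False.
  then (A ∨ D ∨ P) forces P = True.
  then (D ∨ ¬G ∨ ¬N) forces N = False.
  then (C ∨ N) forces C = True.
Set Q = True.
  then (H ∨ ¬Q) forces H = True.
All clauses satisfied.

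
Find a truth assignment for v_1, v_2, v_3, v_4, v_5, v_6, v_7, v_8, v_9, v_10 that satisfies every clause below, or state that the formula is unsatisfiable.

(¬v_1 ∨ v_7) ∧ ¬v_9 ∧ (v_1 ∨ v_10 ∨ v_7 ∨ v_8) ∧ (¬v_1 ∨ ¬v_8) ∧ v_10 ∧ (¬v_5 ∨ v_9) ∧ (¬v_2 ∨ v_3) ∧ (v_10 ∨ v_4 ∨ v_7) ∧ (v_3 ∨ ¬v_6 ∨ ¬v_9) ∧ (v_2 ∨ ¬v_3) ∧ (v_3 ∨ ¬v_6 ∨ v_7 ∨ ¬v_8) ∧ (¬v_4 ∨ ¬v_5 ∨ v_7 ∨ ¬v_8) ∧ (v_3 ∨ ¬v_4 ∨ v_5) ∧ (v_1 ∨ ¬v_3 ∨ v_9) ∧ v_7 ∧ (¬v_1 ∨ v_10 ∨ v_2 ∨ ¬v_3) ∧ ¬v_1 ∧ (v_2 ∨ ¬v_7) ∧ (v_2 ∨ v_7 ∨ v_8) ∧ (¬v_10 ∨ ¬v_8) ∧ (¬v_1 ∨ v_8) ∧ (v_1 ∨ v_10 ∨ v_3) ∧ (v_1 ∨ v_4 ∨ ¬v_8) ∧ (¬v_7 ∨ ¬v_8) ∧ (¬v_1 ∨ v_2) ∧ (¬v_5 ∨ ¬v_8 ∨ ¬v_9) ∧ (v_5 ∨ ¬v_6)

Case v_7 = True:
  (¬v_9) forces v_9 = False.
  (v_10) forces v_10 = True.
  (¬v_5 ∨ v_9) forces v_5 = False.
  (¬v_1) forces v_1 = False.
  (v_1 ∨ ¬v_3 ∨ v_9) forces v_3 = False.
  (¬v_2 ∨ v_3) forces v_2 = False.
  Clause (v_2 ∨ ¬v_7) is falsified — contradiction.
Case v_7 = False:
  Clause (v_7) is falsified — contradiction.
Both cases fail, so the formula is unsatisfiable.

The formula is unsatisfiable.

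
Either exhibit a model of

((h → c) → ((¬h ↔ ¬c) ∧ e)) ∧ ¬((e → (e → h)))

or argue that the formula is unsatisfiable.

e = True, h = False, c = False

  (h → c) → ((¬h ↔ ¬c) ∧ e) = True
    h → c = True
    (¬h ↔ ¬c) ∧ e = True
      ¬h ↔ ¬c = True
        ¬h = True
        ¬c = True
  ¬((e → (e → h))) = True
    e → (e → h) = False
      e → h = False
Both conjuncts True, so the formula holds.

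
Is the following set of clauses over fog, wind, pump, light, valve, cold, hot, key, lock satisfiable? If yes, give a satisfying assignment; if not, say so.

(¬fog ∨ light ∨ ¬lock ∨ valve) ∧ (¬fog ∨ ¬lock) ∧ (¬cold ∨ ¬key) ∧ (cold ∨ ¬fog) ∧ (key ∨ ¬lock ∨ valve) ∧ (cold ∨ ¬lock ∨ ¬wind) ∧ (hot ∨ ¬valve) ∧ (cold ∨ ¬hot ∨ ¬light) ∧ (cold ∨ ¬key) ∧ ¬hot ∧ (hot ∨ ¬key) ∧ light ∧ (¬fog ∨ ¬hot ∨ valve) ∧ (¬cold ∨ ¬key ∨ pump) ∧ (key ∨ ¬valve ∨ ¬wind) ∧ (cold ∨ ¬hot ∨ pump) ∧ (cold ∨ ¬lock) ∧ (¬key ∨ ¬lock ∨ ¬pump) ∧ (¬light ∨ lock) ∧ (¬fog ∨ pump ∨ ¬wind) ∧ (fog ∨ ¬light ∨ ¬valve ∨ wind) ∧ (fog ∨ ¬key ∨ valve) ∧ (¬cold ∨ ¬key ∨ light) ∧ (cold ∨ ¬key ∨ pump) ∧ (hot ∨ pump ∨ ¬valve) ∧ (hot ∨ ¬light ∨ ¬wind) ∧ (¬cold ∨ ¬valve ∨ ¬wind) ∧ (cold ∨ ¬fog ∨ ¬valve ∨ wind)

Case light = True:
  (¬hot) forces hot = False.
  (hot ∨ ¬valve) forces valve = False.
  (hot ∨ ¬key) forces key = False.
  (key ∨ ¬lock ∨ valve) forces lock = False.
  Clause (¬light ∨ lock) is falsified — contradiction.
Case light = False:
  Clause (light) is falsified — contradiction.
Both cases fail, so the formula is unsatisfiable.

No satisfying assignment exists.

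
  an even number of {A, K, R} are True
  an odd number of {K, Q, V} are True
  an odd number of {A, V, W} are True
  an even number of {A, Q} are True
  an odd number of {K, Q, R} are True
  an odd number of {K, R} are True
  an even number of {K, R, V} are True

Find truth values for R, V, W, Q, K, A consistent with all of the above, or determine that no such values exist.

Adding constraints 1, 4, 5 mod 2: every variable appears an even number of times on the left, so the left side is 0.
But the right sides sum to 1 (mod 2). 0 ≠ 1 — the system is inconsistent.

UNSATISFIABLE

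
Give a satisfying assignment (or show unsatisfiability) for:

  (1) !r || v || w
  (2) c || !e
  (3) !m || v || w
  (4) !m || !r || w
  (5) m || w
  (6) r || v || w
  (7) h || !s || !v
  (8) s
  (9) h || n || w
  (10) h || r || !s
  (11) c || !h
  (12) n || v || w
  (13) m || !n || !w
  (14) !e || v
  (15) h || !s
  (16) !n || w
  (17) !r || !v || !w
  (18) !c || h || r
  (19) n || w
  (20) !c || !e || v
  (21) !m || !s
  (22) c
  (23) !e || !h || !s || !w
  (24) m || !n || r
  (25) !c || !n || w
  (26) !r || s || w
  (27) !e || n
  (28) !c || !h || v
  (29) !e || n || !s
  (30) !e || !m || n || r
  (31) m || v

m: False; c: True; w: True; h: True; s: True; e: False; v: True; r: False; n: False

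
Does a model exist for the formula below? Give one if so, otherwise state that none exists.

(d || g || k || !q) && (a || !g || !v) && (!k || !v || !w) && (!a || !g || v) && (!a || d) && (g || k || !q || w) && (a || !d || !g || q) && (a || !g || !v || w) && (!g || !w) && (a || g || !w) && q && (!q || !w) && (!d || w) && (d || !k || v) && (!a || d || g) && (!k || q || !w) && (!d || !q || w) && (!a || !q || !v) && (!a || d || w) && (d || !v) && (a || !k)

Unit clause (q) forces q = True.
In (!q || !w) only !w is left, so w = False.
In (!d || w) only !d is left, so d = False.
In (!a || d || w) only !a is left, so a = False.
In (d || !v) only !v is left, so v = False.
In (a || !k) only !k is left, so k = False.
In (d || g || k || !q) only g is left, so g = True.
All clauses satisfied.

q = True, v = False, a = False, d = False, k = False, g = True, w = False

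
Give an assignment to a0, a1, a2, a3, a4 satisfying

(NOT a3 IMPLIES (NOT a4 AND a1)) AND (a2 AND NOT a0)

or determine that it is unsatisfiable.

a0 = False, a1 = True, a2 = True, a3 = True, a4 = False

  NOT a3 IMPLIES (NOT a4 AND a1) = True
    NOT a3 = False
    NOT a4 AND a1 = True
      NOT a4 = True
  a2 AND NOT a0 = True
    NOT a0 = True
Both conjuncts True, so the formula holds.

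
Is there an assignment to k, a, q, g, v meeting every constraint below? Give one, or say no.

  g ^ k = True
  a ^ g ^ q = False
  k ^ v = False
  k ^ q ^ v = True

k=T, a=T, q=T, g=F, v=T

g ^ k = F ^ T = True ✓
a ^ g ^ q = T ^ F ^ T = False ✓
k ^ v = T ^ T = False ✓
k ^ q ^ v = T ^ T ^ T = True ✓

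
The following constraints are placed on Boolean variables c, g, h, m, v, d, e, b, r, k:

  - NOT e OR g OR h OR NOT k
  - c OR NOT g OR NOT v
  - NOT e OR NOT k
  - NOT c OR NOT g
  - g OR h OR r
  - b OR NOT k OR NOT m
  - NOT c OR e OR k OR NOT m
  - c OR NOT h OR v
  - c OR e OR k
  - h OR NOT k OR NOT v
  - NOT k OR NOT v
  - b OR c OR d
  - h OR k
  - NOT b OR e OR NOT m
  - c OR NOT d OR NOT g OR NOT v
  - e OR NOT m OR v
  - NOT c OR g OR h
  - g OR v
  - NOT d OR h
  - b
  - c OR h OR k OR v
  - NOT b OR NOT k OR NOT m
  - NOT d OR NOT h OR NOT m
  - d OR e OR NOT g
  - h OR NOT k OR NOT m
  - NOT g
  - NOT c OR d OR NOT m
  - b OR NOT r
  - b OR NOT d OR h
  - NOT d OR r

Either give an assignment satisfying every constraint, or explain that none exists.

c = False; g = False; h = True; m = True; v = True; d = False; e = True; b = True; r = True; k = False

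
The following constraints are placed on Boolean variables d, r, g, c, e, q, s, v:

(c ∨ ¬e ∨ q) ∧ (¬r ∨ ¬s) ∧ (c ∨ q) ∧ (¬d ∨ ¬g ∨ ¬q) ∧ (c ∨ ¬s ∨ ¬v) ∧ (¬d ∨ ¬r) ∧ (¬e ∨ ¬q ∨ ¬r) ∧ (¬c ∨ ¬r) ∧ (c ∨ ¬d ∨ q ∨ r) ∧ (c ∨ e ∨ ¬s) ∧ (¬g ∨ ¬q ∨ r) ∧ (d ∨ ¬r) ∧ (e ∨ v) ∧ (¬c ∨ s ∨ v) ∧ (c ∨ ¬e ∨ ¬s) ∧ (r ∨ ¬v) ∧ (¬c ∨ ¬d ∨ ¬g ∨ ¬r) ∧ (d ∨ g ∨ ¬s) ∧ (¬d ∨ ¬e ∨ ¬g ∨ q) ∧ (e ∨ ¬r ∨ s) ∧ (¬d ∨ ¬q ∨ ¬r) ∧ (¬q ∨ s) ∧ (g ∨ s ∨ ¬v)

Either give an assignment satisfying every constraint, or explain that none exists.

d = True, r = False, g = False, c = True, e = True, q = False, s = True, v = False

Set d = True.
  then (¬d ∨ ¬r) forces r = False.
  then (r ∨ ¬v) forces v = False.
  then (e ∨ v) forces e = True.
Try g = True:
  (¬d ∨ ¬g ∨ ¬q) forces q = False.
  clause (¬d ∨ ¬e ∨ ¬g ∨ q) is falsified — backtrack.
So g = False.
Set c = True.
  then (¬c ∨ s ∨ v) forces s = True.
Set q = False.
All clauses satisfied.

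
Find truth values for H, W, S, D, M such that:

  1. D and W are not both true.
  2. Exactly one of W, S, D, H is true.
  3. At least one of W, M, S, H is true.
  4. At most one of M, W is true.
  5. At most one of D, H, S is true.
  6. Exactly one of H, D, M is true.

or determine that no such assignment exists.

H = True, W = False, S = False, D = False, M = False

  (1) D=F, W=F — not both ✓
  (2) {W, S, D, H}: 1 true — exactly one ✓
  (3) {W, M, S, H}: 1 true — at least one ✓
  (4) {M, W}: 0 true — at most one ✓
  (5) {D, H, S}: 1 true — at most one ✓
  (6) {H, D, M}: 1 true — exactly one ✓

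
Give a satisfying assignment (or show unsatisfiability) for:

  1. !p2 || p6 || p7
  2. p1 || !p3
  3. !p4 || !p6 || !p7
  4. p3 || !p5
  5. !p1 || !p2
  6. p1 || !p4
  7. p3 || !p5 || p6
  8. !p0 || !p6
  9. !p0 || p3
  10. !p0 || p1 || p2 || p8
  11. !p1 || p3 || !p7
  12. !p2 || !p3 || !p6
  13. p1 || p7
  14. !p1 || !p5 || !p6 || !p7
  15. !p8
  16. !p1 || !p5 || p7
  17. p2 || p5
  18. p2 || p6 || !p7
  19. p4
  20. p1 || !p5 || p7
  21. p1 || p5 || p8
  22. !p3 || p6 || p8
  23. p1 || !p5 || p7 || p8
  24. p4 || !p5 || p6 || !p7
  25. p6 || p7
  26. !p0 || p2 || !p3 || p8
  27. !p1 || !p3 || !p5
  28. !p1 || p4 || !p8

Case p4 = True:
  (p1 || !p4) forces p1 = True.
  (!p1 || !p2) forces p2 = False.
  (!p8) forces p8 = False.
  (p2 || p5) forces p5 = True.
  (p3 || !p5) forces p3 = True.
  Clause (!p1 || !p3 || !p5) is falsified — contradiction.
Case p4 = False:
  Clause (p4) is falsified — contradiction.
Both cases fail, so the formula is unsatisfiable.

UNSATISFIABLE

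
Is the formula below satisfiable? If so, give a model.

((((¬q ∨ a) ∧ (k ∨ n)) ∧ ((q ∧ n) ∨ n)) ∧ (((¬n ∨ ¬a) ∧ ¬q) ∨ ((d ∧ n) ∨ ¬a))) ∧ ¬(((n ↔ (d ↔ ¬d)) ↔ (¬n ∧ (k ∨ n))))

Unsatisfiable

Case n = True: the formula simplifies to ((¬q ∨ a) ∧ ((¬a ∧ ¬q) ∨ (d ∨ ¬a))) ∧ ¬(¬((d ↔ ¬d))).
  d = True: the conjunct ¬(¬((d ↔ ¬d))) becomes ¬(¬False) = False.
  d = False: the conjunct ¬(¬((d ↔ ¬d))) becomes ¬(¬False) = False.
Case n = False: the conjunct (q ∧ n) ∨ n becomes (q ∧ False) ∨ False = False.
Both cases fail — unsatisfiable.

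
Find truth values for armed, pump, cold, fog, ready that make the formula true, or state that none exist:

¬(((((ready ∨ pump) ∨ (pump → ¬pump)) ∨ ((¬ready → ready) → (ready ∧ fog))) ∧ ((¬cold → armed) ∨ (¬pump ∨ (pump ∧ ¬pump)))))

armed = False, pump = True, cold = False, fog = True, ready = True

  ¬(((((ready ∨ pump) ∨ (pump → ¬pump)) ∨ ((¬ready → ready) → (ready ∧ fog))) ∧ ((¬cold → armed) ∨ (¬pump ∨ (pump ∧ ¬pump))))) = True
    (((ready ∨ pump) ∨ (pump → ¬pump)) ∨ ((¬ready → ready) → (ready ∧ fog))) ∧ ((¬cold → armed) ∨ (¬pump ∨ (pump ∧ ¬pump))) = False
      ((ready ∨ pump) ∨ (pump → ¬pump)) ∨ ((¬ready → ready) → (ready ∧ fog)) = True
        (ready ∨ pump) ∨ (pump → ¬pump) = True
          ready ∨ pump = True
          pump → ¬pump = False
            ¬pump = False
        (¬ready → ready) → (ready ∧ fog) = True
          ¬ready → ready = True
            ¬ready = False
          ready ∧ fog = True
      (¬cold → armed) ∨ (¬pump ∨ (pump ∧ ¬pump)) = False
        ¬cold → armed = False
          ¬cold = True
        ¬pump ∨ (pump ∧ ¬pump) = False
          ¬pump = False
          pump ∧ ¬pump = False
            ¬pump = False
The formula evaluates to True.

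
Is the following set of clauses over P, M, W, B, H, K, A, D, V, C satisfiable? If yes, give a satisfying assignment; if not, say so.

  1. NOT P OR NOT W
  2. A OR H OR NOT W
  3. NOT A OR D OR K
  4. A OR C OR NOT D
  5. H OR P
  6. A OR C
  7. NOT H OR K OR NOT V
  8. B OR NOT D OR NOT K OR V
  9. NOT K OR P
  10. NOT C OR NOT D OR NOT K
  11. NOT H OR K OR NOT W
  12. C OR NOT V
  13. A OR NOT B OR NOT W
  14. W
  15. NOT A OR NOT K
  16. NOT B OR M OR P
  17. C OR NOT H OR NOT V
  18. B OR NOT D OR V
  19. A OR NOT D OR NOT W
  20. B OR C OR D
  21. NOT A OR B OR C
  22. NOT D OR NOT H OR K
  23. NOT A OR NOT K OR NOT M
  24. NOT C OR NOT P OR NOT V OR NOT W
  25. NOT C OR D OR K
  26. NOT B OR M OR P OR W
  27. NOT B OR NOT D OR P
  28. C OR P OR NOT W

Case W = True:
  (NOT P OR NOT W) forces P = False.
  (H OR P) forces H = True.
  (NOT K OR P) forces K = False.
  Clause (NOT H OR K OR NOT W) is falsified — contradiction.
Case W = False:
  Clause (W) is falsified — contradiction.
Both cases fail, so the formula is unsatisfiable.

Unsatisfiable — no assignment works.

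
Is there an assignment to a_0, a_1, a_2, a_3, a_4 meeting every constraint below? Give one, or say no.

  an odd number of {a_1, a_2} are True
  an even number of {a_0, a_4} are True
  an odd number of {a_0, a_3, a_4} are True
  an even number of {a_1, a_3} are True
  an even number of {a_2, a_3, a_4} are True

a_0=T; a_1=T; a_2=F; a_3=T; a_4=T

{a_1, a_2}: 1 true → odd ✓
{a_0, a_4}: 2 true → even ✓
{a_0, a_3, a_4}: 3 true → odd ✓
{a_1, a_3}: 2 true → even ✓
{a_2, a_3, a_4}: 2 true → even ✓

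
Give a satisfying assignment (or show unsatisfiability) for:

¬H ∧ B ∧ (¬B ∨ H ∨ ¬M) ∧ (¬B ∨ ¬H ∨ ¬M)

Unit clause (¬H) forces H = False.
Unit clause (B) forces B = True.
In (¬B ∨ H ∨ ¬M) only ¬M is left, so M = False.
All clauses satisfied.

B = True, M = False, H = False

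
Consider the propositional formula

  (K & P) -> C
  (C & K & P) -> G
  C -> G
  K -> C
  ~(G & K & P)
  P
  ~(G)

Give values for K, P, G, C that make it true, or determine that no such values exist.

K=F, P=T, G=F, C=F

Unit clause (P) forces P = True.
Unit clause (~G) forces G = False.
In (~C | G) only ~C is left, so C = False.
In (C | ~K | ~P) only ~K is left, so K = False.
Check each clause:
  (P): P holds.
  (~G): ~G holds.
  (C | ~K): ~K holds.
  (~C | G): ~C holds.
  (C | ~K | ~P): ~K holds.
  (~G | ~K | ~P): ~G holds.
  (~C | G | ~K | ~P): ~C holds.
All clauses satisfied.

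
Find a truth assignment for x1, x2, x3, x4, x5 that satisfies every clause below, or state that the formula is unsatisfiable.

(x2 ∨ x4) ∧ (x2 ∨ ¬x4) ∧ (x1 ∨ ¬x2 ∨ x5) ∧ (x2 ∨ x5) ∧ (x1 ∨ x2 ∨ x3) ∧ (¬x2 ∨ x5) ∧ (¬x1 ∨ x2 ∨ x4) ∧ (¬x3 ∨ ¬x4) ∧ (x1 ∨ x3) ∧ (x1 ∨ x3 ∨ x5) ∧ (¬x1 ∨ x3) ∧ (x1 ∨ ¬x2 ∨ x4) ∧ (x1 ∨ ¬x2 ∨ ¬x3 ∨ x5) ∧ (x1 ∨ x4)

x1=T, x2=T, x3=T, x4=F, x5=T

Try x1 = False:
  (x1 ∨ x3) forces x3 = True.
  (¬x3 ∨ ¬x4) forces x4 = False.
  clause (x1 ∨ x4) is falsified — backtrack.
So x1 = True.
  then (¬x1 ∨ x3) forces x3 = True.
  then (¬x3 ∨ ¬x4) forces x4 = False.
  then (x2 ∨ x4) forces x2 = True.
  then (¬x2 ∨ x5) forces x5 = True.
All clauses satisfied.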